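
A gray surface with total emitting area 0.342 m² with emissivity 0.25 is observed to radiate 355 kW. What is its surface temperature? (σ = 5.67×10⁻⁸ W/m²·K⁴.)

T ≈ 2930 K

From P = εσAT⁴, T = (P / εσA)^(1/4) = (3.55×10^5 / (0.25 × 5.67×10⁻⁸ × 0.342))^(1/4).
T = (7.32×10^13)^(1/4) = 2930 K.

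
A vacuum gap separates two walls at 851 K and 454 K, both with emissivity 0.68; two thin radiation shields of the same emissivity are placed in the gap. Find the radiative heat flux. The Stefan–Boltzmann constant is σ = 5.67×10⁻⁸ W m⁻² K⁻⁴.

Each of the 3 gaps contributes resistance (2/ε − 1) = 2/0.68 − 1 = 1.941; total = 5.824.
q = σ(T₁⁴ − T₂⁴) / 5.824 = 5.67×10⁻⁸ × 4.82×10^11 / 5.824 = 4690 W/m².

q ≈ 4690 W/m²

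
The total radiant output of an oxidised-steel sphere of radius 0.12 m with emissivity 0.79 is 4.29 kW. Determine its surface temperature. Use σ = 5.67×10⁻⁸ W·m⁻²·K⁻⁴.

T ≈ 853 K

A = 4πr² = 4π × (0.12)² = 0.181 m².
From P = εσAT⁴, T = (P / εσA)^(1/4) = (4290 / (0.79 × 5.67×10⁻⁸ × 0.181))^(1/4).
T = (5.29×10^11)^(1/4) = 853 K.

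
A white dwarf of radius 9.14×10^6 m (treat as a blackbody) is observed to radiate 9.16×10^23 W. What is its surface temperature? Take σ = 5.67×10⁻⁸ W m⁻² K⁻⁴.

A = 4πr² = 4π × (9.14×10^6)² = 1.05×10^15 m².
From P = σAT⁴, T = (P / σA)^(1/4) = (9.16×10^23 / (5.67×10⁻⁸ × 1.05×10^15))^(1/4).
T = (1.54×10^16)^(1/4) = 11100 K.

T ≈ 11100 K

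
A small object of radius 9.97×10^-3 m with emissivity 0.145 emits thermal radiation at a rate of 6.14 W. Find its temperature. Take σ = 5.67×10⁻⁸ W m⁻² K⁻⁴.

T ≈ 879 K

A = 4πr² = 4π × (9.97×10^-3)² = 1.25×10^-3 m².
From P = εσAT⁴, T = (P / εσA)^(1/4) = (6.14 / (0.145 × 5.67×10⁻⁸ × 1.25×10^-3))^(1/4).
T = (5.98×10^11)^(1/4) = 879 K.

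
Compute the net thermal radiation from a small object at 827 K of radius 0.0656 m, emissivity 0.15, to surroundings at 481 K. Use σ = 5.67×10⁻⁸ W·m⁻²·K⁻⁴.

A = 4πr² = 4π × (0.0656)² = 0.0541 m².
Q = εσA(T⁴ − T_s⁴). T⁴ − T_s⁴ = (827)⁴ − (481)⁴ = 4.68×10^11 − 5.35×10^10 = 4.14×10^11 K⁴.
Q = 0.15 × 5.67×10⁻⁸ × 0.0541 × 4.14×10^11 = 191 W.

Q ≈ 191 W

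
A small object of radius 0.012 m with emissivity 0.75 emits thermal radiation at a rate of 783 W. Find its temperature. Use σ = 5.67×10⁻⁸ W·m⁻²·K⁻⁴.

T ≈ 1790 K

A = 4πr² = 4π × (0.012)² = 1.81×10^-3 m².
From P = εσAT⁴, T = (P / εσA)^(1/4) = (783 / (0.75 × 5.67×10⁻⁸ × 1.81×10^-3))^(1/4).
T = (1.02×10^13)^(1/4) = 1790 K.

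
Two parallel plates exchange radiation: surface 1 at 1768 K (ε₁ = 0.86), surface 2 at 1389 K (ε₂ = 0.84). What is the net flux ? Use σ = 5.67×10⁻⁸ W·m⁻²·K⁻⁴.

q ≈ 2.53×10^5 W/m²

For two large parallel gray plates, q = σ(T₁⁴ − T₂⁴) / (1/ε₁ + 1/ε₂ − 1).
1/ε₁ + 1/ε₂ − 1 = 1/0.86 + 1/0.84 − 1 = 1.353.
T₁⁴ − T₂⁴ = 9.77×10^12 − 3.72×10^12 = 6.05×10^12 K⁴.
q = 5.67×10⁻⁸ × 6.05×10^12 / 1.353 = 2.53×10^5 W/m².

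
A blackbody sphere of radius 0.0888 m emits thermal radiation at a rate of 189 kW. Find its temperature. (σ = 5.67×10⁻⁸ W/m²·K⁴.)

T ≈ 2410 K

A = 4πr² = 4π × (0.0888)² = 0.0991 m².
From P = σAT⁴, T = (P / σA)^(1/4) = (1.89×10^5 / (5.67×10⁻⁸ × 0.0991))^(1/4).
T = (3.36×10^13)^(1/4) = 2410 K.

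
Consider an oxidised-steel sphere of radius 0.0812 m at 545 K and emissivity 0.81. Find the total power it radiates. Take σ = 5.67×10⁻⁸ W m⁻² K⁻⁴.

P ≈ 336 W

A = 4πr² = 4π × (0.0812)² = 0.0829 m².
P = εσAT⁴ = 0.81 × 5.67×10⁻⁸ × 0.0829 × (545)⁴ = 0.81 × 5.67×10⁻⁸ × 0.0829 × 8.82×10^10.
P = 336 W.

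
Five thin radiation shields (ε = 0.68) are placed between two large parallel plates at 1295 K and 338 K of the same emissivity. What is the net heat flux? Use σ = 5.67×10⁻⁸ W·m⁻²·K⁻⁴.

Each of the 6 gaps contributes resistance (2/ε − 1) = 2/0.68 − 1 = 1.941; total = 11.65.
q = σ(T₁⁴ − T₂⁴) / 11.65 = 5.67×10⁻⁸ × 2.80×10^12 / 11.65 = 13600 W/m².

q ≈ 13600 W/m²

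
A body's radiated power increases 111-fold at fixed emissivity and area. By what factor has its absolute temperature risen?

factor ≈ 3.25

P ∝ T⁴ ⇒ T ∝ P^(1/4), so T scales by (111)^(1/4) = 3.25.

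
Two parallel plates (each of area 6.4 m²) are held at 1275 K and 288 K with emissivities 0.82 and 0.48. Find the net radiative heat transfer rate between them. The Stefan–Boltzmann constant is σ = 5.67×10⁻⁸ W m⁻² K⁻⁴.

Q ≈ 4.15×10^5 W

For two large parallel gray plates, q = σ(T₁⁴ − T₂⁴) / (1/ε₁ + 1/ε₂ − 1).
1/ε₁ + 1/ε₂ − 1 = 1/0.82 + 1/0.48 − 1 = 2.303.
T₁⁴ − T₂⁴ = 2.64×10^12 − 6.88×10^9 = 2.64×10^12 K⁴.
q = 5.67×10⁻⁸ × 2.64×10^12 / 2.303 = 64900 W/m².
Q = q·A = 64900 × 6.4 = 4.15×10^5 W.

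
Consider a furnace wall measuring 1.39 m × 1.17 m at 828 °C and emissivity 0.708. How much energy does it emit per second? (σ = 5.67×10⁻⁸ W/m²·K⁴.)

A = 1.39 × 1.17 = 1.63 m².
828 °C = 1101 K.
P = εσAT⁴ = 0.708 × 5.67×10⁻⁸ × 1.63 × (1101)⁴ = 0.708 × 5.67×10⁻⁸ × 1.63 × 1.47×10^12.
P = 95900 W.

P ≈ 95900 W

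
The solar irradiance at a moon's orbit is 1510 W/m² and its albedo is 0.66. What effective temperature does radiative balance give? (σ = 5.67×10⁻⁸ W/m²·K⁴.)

Power absorbed = (1−a)S·πR²; power emitted = 4πR²σT⁴. Equating and cancelling πR²:
T = ((1−a)S / 4σ)^(1/4) = (513 / (4 × 5.67×10⁻⁸))^(1/4) = (2.26×10^9)^(1/4).
T = 218 K.

T ≈ 218 K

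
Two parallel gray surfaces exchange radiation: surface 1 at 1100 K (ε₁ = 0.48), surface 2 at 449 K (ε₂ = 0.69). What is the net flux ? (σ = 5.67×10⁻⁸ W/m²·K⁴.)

For two large parallel gray plates, q = σ(T₁⁴ − T₂⁴) / (1/ε₁ + 1/ε₂ − 1).
1/ε₁ + 1/ε₂ − 1 = 1/0.48 + 1/0.69 − 1 = 2.533.
T₁⁴ − T₂⁴ = 1.46×10^12 − 4.06×10^10 = 1.42×10^12 K⁴.
q = 5.67×10⁻⁸ × 1.42×10^12 / 2.533 = 31900 W/m².

q ≈ 31900 W/m²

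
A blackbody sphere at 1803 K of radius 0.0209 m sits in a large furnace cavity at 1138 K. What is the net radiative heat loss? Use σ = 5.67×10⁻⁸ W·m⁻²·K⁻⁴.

Q ≈ 2770 W

A = 4πr² = 4π × (0.0209)² = 5.49×10^-3 m².
Q = σA(T⁴ − T_s⁴). T⁴ − T_s⁴ = (1803)⁴ − (1138)⁴ = 1.06×10^13 − 1.68×10^12 = 8.89×10^12 K⁴.
Q = 5.67×10⁻⁸ × 5.49×10^-3 × 8.89×10^12 = 2770 W.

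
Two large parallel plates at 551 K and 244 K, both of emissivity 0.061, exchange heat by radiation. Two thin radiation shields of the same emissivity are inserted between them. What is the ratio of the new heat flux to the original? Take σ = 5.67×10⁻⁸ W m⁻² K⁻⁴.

With N identical shields there are N+1 = 3 gaps in series, each with the same radiative resistance, so the flux falls to 1/(N+1) of its unshielded value.

ratio ≈ 0.333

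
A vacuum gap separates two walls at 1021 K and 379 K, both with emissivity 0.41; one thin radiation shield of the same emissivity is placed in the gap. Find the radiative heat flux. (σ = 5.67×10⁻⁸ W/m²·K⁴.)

Each of the 2 gaps contributes resistance (2/ε − 1) = 2/0.41 − 1 = 3.878; total = 7.756.
q = σ(T₁⁴ − T₂⁴) / 7.756 = 5.67×10⁻⁸ × 1.07×10^12 / 7.756 = 7790 W/m².

q ≈ 7790 W/m²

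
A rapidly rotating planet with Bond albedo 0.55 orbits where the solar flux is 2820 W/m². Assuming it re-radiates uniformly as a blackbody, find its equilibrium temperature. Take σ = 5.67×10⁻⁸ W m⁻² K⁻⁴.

T ≈ 273 K

Power absorbed = (1−a)S·πR²; power emitted = 4πR²σT⁴. Equating and cancelling πR²:
T = ((1−a)S / 4σ)^(1/4) = (1270 / (4 × 5.67×10⁻⁸))^(1/4) = (5.60×10^9)^(1/4).
T = 273 K.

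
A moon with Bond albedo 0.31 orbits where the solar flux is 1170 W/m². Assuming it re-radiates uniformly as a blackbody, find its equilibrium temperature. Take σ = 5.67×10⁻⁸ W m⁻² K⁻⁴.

T ≈ 244 K

Power absorbed = (1−a)S·πR²; power emitted = 4πR²σT⁴. Equating and cancelling πR²:
T = ((1−a)S / 4σ)^(1/4) = (807 / (4 × 5.67×10⁻⁸))^(1/4) = (3.56×10^9)^(1/4).
T = 244 K.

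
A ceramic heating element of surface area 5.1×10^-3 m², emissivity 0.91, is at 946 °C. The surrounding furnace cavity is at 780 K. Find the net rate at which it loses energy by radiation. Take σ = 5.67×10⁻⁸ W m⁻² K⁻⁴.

Q ≈ 484 W

Convert: 946 °C = 1219 K.
Q = εσA(T⁴ − T_s⁴). T⁴ − T_s⁴ = (1219)⁴ − (780)⁴ = 2.21×10^12 − 3.70×10^11 = 1.84×10^12 K⁴.
Q = 0.91 × 5.67×10⁻⁸ × 5.10×10^-3 × 1.84×10^12 = 484 W.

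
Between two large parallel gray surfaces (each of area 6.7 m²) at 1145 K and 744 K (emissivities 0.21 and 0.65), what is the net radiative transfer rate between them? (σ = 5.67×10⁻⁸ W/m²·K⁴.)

Q ≈ 1.01×10^5 W

For two large parallel gray plates, q = σ(T₁⁴ − T₂⁴) / (1/ε₁ + 1/ε₂ − 1).
1/ε₁ + 1/ε₂ − 1 = 1/0.21 + 1/0.65 − 1 = 5.300.
T₁⁴ − T₂⁴ = 1.72×10^12 − 3.06×10^11 = 1.41×10^12 K⁴.
q = 5.67×10⁻⁸ × 1.41×10^12 / 5.300 = 15100 W/m².
Q = q·A = 15100 × 6.7 = 1.01×10^5 W.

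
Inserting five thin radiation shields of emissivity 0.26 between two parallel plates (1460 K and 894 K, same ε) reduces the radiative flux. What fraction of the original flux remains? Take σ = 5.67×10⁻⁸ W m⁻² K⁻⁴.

ratio ≈ 0.167

With N identical shields there are N+1 = 6 gaps in series, each with the same radiative resistance, so the flux falls to 1/(N+1) of its unshielded value.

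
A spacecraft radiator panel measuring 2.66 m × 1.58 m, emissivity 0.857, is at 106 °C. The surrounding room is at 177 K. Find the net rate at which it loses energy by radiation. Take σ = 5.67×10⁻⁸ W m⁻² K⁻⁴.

A = 2.66 × 1.58 = 4.20 m².
Convert: 106 °C = 379 K.
Q = εσA(T⁴ − T_s⁴). T⁴ − T_s⁴ = (379)⁴ − (177)⁴ = 2.06×10^10 − 9.82×10^8 = 1.97×10^10 K⁴.
Q = 0.857 × 5.67×10⁻⁸ × 4.20 × 1.97×10^10 = 4010 W.

Q ≈ 4010 W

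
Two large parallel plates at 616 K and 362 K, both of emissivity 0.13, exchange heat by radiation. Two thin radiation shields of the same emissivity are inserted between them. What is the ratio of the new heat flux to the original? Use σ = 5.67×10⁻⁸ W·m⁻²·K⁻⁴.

With N identical shields there are N+1 = 3 gaps in series, each with the same radiative resistance, so the flux falls to 1/(N+1) of its unshielded value.

ratio ≈ 0.333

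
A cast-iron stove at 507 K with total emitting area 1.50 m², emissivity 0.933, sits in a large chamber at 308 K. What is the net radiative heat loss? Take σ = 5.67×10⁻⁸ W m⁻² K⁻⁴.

Q = εσA(T⁴ − T_s⁴). T⁴ − T_s⁴ = (507)⁴ − (308)⁴ = 6.61×10^10 − 9.00×10^9 = 5.71×10^10 K⁴.
Q = 0.933 × 5.67×10⁻⁸ × 1.50 × 5.71×10^10 = 4530 W.

Q ≈ 4530 W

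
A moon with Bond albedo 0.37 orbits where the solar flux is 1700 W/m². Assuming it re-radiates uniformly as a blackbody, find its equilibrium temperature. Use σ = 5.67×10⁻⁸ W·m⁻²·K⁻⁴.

T ≈ 262 K

Power absorbed = (1−a)S·πR²; power emitted = 4πR²σT⁴. Equating and cancelling πR²:
T = ((1−a)S / 4σ)^(1/4) = (1070 / (4 × 5.67×10⁻⁸))^(1/4) = (4.72×10^9)^(1/4).
T = 262 K.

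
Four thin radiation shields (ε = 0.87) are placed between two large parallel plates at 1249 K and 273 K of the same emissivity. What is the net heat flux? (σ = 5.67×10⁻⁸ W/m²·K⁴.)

q ≈ 21200 W/m²

Each of the 5 gaps contributes resistance (2/ε − 1) = 2/0.87 − 1 = 1.299; total = 6.494.
q = σ(T₁⁴ − T₂⁴) / 6.494 = 5.67×10⁻⁸ × 2.43×10^12 / 6.494 = 21200 W/m².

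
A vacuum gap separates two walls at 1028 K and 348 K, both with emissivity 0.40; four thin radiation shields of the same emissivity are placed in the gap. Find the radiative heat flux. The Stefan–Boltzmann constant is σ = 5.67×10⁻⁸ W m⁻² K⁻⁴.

q ≈ 3120 W/m²

Each of the 5 gaps contributes resistance (2/ε − 1) = 2/0.40 − 1 = 4.000; total = 20.00.
q = σ(T₁⁴ − T₂⁴) / 20.00 = 5.67×10⁻⁸ × 1.10×10^12 / 20.00 = 3120 W/m².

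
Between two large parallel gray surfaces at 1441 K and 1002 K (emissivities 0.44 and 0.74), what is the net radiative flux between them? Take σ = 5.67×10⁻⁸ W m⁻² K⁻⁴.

q ≈ 71400 W/m²

For two large parallel gray plates, q = σ(T₁⁴ − T₂⁴) / (1/ε₁ + 1/ε₂ − 1).
1/ε₁ + 1/ε₂ − 1 = 1/0.44 + 1/0.74 − 1 = 2.624.
T₁⁴ − T₂⁴ = 4.31×10^12 − 1.01×10^12 = 3.30×10^12 K⁴.
q = 5.67×10⁻⁸ × 3.30×10^12 / 2.624 = 71400 W/m².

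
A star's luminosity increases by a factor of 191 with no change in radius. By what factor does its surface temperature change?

P ∝ T⁴ ⇒ T ∝ P^(1/4), so T scales by (191)^(1/4) = 3.72.

factor ≈ 3.72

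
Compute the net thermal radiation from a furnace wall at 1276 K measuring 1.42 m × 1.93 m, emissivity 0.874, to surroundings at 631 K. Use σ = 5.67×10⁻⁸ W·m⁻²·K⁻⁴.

Q ≈ 3.39×10^5 W

A = 1.42 × 1.93 = 2.74 m².
Q = εσA(T⁴ − T_s⁴). T⁴ − T_s⁴ = (1276)⁴ − (631)⁴ = 2.65×10^12 − 1.59×10^11 = 2.49×10^12 K⁴.
Q = 0.874 × 5.67×10⁻⁸ × 2.74 × 2.49×10^12 = 3.39×10^5 W.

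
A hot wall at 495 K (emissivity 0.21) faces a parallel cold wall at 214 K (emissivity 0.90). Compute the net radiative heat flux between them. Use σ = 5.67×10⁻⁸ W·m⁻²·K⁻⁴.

q ≈ 674 W/m²

For two large parallel gray plates, q = σ(T₁⁴ − T₂⁴) / (1/ε₁ + 1/ε₂ − 1).
1/ε₁ + 1/ε₂ − 1 = 1/0.21 + 1/0.90 − 1 = 4.873.
T₁⁴ − T₂⁴ = 6.00×10^10 − 2.10×10^9 = 5.79×10^10 K⁴.
q = 5.67×10⁻⁸ × 5.79×10^10 / 4.873 = 674 W/m².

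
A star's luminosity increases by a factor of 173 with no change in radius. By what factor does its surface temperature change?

factor ≈ 3.63

P ∝ T⁴ ⇒ T ∝ P^(1/4), so T scales by (173)^(1/4) = 3.63.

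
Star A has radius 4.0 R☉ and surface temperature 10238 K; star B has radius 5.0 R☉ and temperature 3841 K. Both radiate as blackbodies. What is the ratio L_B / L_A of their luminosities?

L = 4πR²σT⁴ ∝ R²T⁴, so L_B/L_A = (5.0/4.0)² × (3841/10238)⁴ = 1.56 × 0.0198 = 0.0310.

L_B/L_A ≈ 0.0310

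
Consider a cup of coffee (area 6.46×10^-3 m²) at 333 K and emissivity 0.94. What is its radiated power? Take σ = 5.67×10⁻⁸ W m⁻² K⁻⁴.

P = εσAT⁴ = 0.94 × 5.67×10⁻⁸ × 6.46×10^-3 × (333)⁴ = 0.94 × 5.67×10⁻⁸ × 6.46×10^-3 × 1.23×10^10.
P = 4.23 W.

P ≈ 4.23 W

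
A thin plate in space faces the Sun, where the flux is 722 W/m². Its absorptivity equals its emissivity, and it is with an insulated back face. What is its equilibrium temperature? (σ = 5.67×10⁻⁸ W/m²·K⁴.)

T ≈ 336 K

Absorbed flux αS = emitted flux εσT⁴ (one radiating face); with α = ε, T = (S/σ)^(1/4).
T = (722 / 5.67×10⁻⁸)^(1/4) = (1.27×10^10)^(1/4).
T = 336 K.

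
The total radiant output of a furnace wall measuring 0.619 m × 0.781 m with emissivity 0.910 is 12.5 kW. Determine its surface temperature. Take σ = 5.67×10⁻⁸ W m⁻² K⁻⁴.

A = 0.619 × 0.781 = 0.483 m².
From P = εσAT⁴, T = (P / εσA)^(1/4) = (12500 / (0.910 × 5.67×10⁻⁸ × 0.483))^(1/4).
T = (5.01×10^11)^(1/4) = 841 K.

T ≈ 841 K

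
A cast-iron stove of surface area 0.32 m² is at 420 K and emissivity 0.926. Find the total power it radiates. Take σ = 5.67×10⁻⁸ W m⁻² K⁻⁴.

P = εσAT⁴ = 0.926 × 5.67×10⁻⁸ × 0.320 × (420)⁴ = 0.926 × 5.67×10⁻⁸ × 0.320 × 3.11×10^10.
P = 523 W.

P ≈ 523 W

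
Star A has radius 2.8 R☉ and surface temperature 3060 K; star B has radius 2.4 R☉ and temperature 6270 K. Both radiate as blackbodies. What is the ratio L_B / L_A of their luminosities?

L = 4πR²σT⁴ ∝ R²T⁴, so L_B/L_A = (2.4/2.8)² × (6270/3060)⁴ = 0.735 × 17.6 = 13.0.

L_B/L_A ≈ 13.0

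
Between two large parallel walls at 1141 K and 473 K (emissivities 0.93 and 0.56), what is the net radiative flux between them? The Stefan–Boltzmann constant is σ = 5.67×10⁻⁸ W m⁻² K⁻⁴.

q ≈ 50100 W/m²

For two large parallel gray plates, q = σ(T₁⁴ − T₂⁴) / (1/ε₁ + 1/ε₂ − 1).
1/ε₁ + 1/ε₂ − 1 = 1/0.93 + 1/0.56 − 1 = 1.861.
T₁⁴ − T₂⁴ = 1.69×10^12 − 5.01×10^10 = 1.64×10^12 K⁴.
q = 5.67×10⁻⁸ × 1.64×10^12 / 1.861 = 50100 W/m².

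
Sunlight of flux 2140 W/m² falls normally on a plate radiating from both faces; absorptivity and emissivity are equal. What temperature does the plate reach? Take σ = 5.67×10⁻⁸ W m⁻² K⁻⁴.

Absorbed flux αS = emitted flux 2εσT⁴ per unit area; with α = ε this gives T = (S/2σ)^(1/4).
T = (2140 / (2 × 5.67×10⁻⁸))^(1/4) = (1.89×10^10)^(1/4).
T = 371 K.

T ≈ 371 K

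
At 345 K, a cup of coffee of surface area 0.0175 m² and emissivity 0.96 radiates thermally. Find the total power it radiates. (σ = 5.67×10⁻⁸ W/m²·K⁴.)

P ≈ 13.5 W

P = εσAT⁴ = 0.96 × 5.67×10⁻⁸ × 0.0175 × (345)⁴ = 0.96 × 5.67×10⁻⁸ × 0.0175 × 1.42×10^10.
P = 13.5 W.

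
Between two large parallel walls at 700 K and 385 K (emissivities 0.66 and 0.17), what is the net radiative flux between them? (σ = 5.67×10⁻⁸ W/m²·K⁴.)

For two large parallel gray plates, q = σ(T₁⁴ − T₂⁴) / (1/ε₁ + 1/ε₂ − 1).
1/ε₁ + 1/ε₂ − 1 = 1/0.66 + 1/0.17 − 1 = 6.398.
T₁⁴ − T₂⁴ = 2.40×10^11 − 2.20×10^10 = 2.18×10^11 K⁴.
q = 5.67×10⁻⁸ × 2.18×10^11 / 6.398 = 1930 W/m².

q ≈ 1930 W/m²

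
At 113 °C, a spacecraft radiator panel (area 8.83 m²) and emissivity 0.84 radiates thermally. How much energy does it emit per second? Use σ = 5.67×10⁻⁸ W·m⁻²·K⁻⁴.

P ≈ 9340 W

113 °C = 386 K.
Stefan–Boltzmann: P = εσAT⁴ = 0.84 × 5.67×10⁻⁸ × 8.83 × (386)⁴ = 0.84 × 5.67×10⁻⁸ × 8.83 × 2.22×10^10.
P = 9340 W.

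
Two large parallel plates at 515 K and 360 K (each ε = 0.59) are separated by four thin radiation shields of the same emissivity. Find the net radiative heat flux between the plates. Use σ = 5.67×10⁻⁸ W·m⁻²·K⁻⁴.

Each of the 5 gaps contributes resistance (2/ε − 1) = 2/0.59 − 1 = 2.390; total = 11.95.
q = σ(T₁⁴ − T₂⁴) / 11.95 = 5.67×10⁻⁸ × 5.35×10^10 / 11.95 = 254 W/m².

q ≈ 254 W/m²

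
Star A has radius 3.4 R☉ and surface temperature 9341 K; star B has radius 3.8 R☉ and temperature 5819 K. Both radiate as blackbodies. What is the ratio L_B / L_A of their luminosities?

L_B/L_A ≈ 0.188

L = 4πR²σT⁴ ∝ R²T⁴, so L_B/L_A = (3.8/3.4)² × (5819/9341)⁴ = 1.25 × 0.151 = 0.188.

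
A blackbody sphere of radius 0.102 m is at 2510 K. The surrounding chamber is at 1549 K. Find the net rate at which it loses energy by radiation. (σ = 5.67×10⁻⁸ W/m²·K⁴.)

A = 4πr² = 4π × (0.102)² = 0.131 m².
Q = σA(T⁴ − T_s⁴). T⁴ − T_s⁴ = (2510)⁴ − (1549)⁴ = 3.97×10^13 − 5.76×10^12 = 3.39×10^13 K⁴.
Q = 5.67×10⁻⁸ × 0.131 × 3.39×10^13 = 2.52×10^5 W.

Q ≈ 2.52×10^5 W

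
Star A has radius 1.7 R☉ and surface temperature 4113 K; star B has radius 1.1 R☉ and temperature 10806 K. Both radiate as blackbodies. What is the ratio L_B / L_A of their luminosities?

L_B/L_A ≈ 19.9

L = 4πR²σT⁴ ∝ R²T⁴, so L_B/L_A = (1.1/1.7)² × (10806/4113)⁴ = 0.419 × 47.6 = 19.9.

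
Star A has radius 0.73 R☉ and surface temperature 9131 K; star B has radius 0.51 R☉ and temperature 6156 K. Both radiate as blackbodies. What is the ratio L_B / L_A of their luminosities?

L = 4πR²σT⁴ ∝ R²T⁴, so L_B/L_A = (0.51/0.73)² × (6156/9131)⁴ = 0.488 × 0.207 = 0.101.

L_B/L_A ≈ 0.101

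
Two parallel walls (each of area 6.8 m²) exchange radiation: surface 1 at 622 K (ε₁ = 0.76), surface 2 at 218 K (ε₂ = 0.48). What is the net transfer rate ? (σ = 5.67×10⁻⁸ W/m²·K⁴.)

Q ≈ 23700 W

For two large parallel gray plates, q = σ(T₁⁴ − T₂⁴) / (1/ε₁ + 1/ε₂ − 1).
1/ε₁ + 1/ε₂ − 1 = 1/0.76 + 1/0.48 − 1 = 2.399.
T₁⁴ − T₂⁴ = 1.50×10^11 − 2.26×10^9 = 1.47×10^11 K⁴.
q = 5.67×10⁻⁸ × 1.47×10^11 / 2.399 = 3480 W/m².
Q = q·A = 3480 × 6.8 = 23700 W.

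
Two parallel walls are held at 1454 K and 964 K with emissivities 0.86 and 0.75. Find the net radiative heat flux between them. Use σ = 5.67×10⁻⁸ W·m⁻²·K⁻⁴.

For two large parallel gray plates, q = σ(T₁⁴ − T₂⁴) / (1/ε₁ + 1/ε₂ − 1).
1/ε₁ + 1/ε₂ − 1 = 1/0.86 + 1/0.75 − 1 = 1.496.
T₁⁴ − T₂⁴ = 4.47×10^12 − 8.64×10^11 = 3.61×10^12 K⁴.
q = 5.67×10⁻⁸ × 3.61×10^12 / 1.496 = 1.37×10^5 W/m².

q ≈ 1.37×10^5 W/m²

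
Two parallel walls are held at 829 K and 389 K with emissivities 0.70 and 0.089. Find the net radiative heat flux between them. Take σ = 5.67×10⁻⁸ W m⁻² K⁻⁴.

q ≈ 2180 W/m²

For two large parallel gray plates, q = σ(T₁⁴ − T₂⁴) / (1/ε₁ + 1/ε₂ − 1).
1/ε₁ + 1/ε₂ − 1 = 1/0.70 + 1/0.089 − 1 = 11.66.
T₁⁴ − T₂⁴ = 4.72×10^11 − 2.29×10^10 = 4.49×10^11 K⁴.
q = 5.67×10⁻⁸ × 4.49×10^11 / 11.66 = 2180 W/m².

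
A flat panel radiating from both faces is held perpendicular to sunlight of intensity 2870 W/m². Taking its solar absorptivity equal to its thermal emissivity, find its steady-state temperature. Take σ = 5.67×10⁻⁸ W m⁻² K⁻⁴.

Absorbed flux αS = emitted flux 2εσT⁴ per unit area; with α = ε this gives T = (S/2σ)^(1/4).
T = (2870 / (2 × 5.67×10⁻⁸))^(1/4) = (2.53×10^10)^(1/4).
T = 399 K.

T ≈ 399 K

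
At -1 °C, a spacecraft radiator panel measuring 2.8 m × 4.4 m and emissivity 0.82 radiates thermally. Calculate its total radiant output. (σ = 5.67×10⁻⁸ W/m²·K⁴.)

A = 2.8 × 4.4 = 12.3 m².
-1 °C = 272 K.
Stefan–Boltzmann: P = εσAT⁴ = 0.82 × 5.67×10⁻⁸ × 12.3 × (272)⁴ = 0.82 × 5.67×10⁻⁸ × 12.3 × 5.47×10^9.
P = 3140 W.

P ≈ 3140 W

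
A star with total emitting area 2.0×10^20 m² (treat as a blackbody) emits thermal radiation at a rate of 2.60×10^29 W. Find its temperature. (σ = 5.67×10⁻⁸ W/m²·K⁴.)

From P = σAT⁴, T = (P / σA)^(1/4) = (2.60×10^29 / (5.67×10⁻⁸ × 2.00×10^20))^(1/4).
T = (2.29×10^16)^(1/4) = 12300 K.

T ≈ 12300 K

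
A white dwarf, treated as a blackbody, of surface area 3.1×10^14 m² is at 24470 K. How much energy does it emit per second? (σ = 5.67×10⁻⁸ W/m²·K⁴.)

P ≈ 6.30×10^24 W

P = σAT⁴ = 5.67×10⁻⁸ × 3.10×10^14 × (24470)⁴ = 5.67×10⁻⁸ × 3.10×10^14 × 3.59×10^17.
P = 6.30×10^24 W.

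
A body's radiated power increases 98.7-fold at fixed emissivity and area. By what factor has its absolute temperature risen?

factor ≈ 3.15

P ∝ T⁴ ⇒ T ∝ P^(1/4), so T scales by (98.7)^(1/4) = 3.15.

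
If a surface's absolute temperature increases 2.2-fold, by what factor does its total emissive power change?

P ∝ T⁴, so the power scales as (2.2)⁴ = 23.4.

factor ≈ 23.4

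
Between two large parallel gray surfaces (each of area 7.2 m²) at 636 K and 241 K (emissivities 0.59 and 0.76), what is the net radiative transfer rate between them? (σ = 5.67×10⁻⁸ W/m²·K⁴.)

Q ≈ 32500 W

For two large parallel gray plates, q = σ(T₁⁴ − T₂⁴) / (1/ε₁ + 1/ε₂ − 1).
1/ε₁ + 1/ε₂ − 1 = 1/0.59 + 1/0.76 − 1 = 2.011.
T₁⁴ − T₂⁴ = 1.64×10^11 − 3.37×10^9 = 1.60×10^11 K⁴.
q = 5.67×10⁻⁸ × 1.60×10^11 / 2.011 = 4520 W/m².
Q = q·A = 4520 × 7.2 = 32500 W.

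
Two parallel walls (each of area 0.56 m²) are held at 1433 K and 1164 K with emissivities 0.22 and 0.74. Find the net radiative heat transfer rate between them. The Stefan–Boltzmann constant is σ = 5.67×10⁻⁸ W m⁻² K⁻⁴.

For two large parallel gray plates, q = σ(T₁⁴ − T₂⁴) / (1/ε₁ + 1/ε₂ − 1).
1/ε₁ + 1/ε₂ − 1 = 1/0.22 + 1/0.74 − 1 = 4.897.
T₁⁴ − T₂⁴ = 4.22×10^12 − 1.84×10^12 = 2.38×10^12 K⁴.
q = 5.67×10⁻⁸ × 2.38×10^12 / 4.897 = 27600 W/m².
Q = q·A = 27600 × 0.56 = 15400 W.

Q ≈ 15400 W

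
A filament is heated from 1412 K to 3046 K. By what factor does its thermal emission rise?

ratio ≈ 21.7

P ∝ T⁴, so the ratio is (3046/1412)⁴ = (2.157)⁴ = 21.7.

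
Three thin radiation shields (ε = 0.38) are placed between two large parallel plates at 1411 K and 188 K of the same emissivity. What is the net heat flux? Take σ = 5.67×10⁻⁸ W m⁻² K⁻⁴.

Each of the 4 gaps contributes resistance (2/ε − 1) = 2/0.38 − 1 = 4.263; total = 17.05.
q = σ(T₁⁴ − T₂⁴) / 17.05 = 5.67×10⁻⁸ × 3.96×10^12 / 17.05 = 13200 W/m².

q ≈ 13200 W/m²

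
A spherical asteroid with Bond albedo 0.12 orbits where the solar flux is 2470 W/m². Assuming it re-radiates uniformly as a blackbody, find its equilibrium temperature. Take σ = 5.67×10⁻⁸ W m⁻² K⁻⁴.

T ≈ 313 K

Power absorbed = (1−a)S·πR²; power emitted = 4πR²σT⁴. Equating and cancelling πR²:
T = ((1−a)S / 4σ)^(1/4) = (2170 / (4 × 5.67×10⁻⁸))^(1/4) = (9.58×10^9)^(1/4).
T = 313 K.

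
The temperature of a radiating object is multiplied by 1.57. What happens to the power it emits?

factor ≈ 6.08

P ∝ T⁴, so the power scales as (1.57)⁴ = 6.08.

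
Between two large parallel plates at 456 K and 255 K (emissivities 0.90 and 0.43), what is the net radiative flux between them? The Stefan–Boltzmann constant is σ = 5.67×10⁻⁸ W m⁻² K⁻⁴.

q ≈ 908 W/m²

For two large parallel gray plates, q = σ(T₁⁴ − T₂⁴) / (1/ε₁ + 1/ε₂ − 1).
1/ε₁ + 1/ε₂ − 1 = 1/0.90 + 1/0.43 − 1 = 2.437.
T₁⁴ − T₂⁴ = 4.32×10^10 − 4.23×10^9 = 3.90×10^10 K⁴.
q = 5.67×10⁻⁸ × 3.90×10^10 / 2.437 = 908 W/m².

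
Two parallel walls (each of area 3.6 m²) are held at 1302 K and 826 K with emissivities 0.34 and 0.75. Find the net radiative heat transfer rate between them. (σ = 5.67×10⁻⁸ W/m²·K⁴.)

For two large parallel gray plates, q = σ(T₁⁴ − T₂⁴) / (1/ε₁ + 1/ε₂ − 1).
1/ε₁ + 1/ε₂ − 1 = 1/0.34 + 1/0.75 − 1 = 3.275.
T₁⁴ − T₂⁴ = 2.87×10^12 − 4.66×10^11 = 2.41×10^12 K⁴.
q = 5.67×10⁻⁸ × 2.41×10^12 / 3.275 = 41700 W/m².
Q = q·A = 41700 × 3.6 = 1.50×10^5 W.

Q ≈ 1.50×10^5 W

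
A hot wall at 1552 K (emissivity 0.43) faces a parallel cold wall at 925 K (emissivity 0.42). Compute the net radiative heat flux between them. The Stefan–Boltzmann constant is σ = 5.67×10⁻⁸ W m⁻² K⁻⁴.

q ≈ 77600 W/m²

For two large parallel gray plates, q = σ(T₁⁴ − T₂⁴) / (1/ε₁ + 1/ε₂ − 1).
1/ε₁ + 1/ε₂ − 1 = 1/0.43 + 1/0.42 − 1 = 3.707.
T₁⁴ − T₂⁴ = 5.80×10^12 − 7.32×10^11 = 5.07×10^12 K⁴.
q = 5.67×10⁻⁸ × 5.07×10^12 / 3.707 = 77600 W/m².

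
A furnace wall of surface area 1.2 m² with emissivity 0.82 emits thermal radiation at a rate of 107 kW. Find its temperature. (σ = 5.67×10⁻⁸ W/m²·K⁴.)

T ≈ 1180 K

From P = εσAT⁴, T = (P / εσA)^(1/4) = (1.07×10^5 / (0.82 × 5.67×10⁻⁸ × 1.20))^(1/4).
T = (1.92×10^12)^(1/4) = 1180 K.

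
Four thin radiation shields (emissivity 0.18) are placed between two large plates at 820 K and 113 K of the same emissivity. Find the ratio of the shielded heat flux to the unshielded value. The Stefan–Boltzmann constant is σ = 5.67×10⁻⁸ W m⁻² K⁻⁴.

ratio ≈ 0.200

With N identical shields there are N+1 = 5 gaps in series, each with the same radiative resistance, so the flux falls to 1/(N+1) of its unshielded value.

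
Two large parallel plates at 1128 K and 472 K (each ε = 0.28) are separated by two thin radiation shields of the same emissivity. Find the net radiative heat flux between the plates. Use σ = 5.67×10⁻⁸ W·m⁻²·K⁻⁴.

Each of the 3 gaps contributes resistance (2/ε − 1) = 2/0.28 − 1 = 6.143; total = 18.43.
q = σ(T₁⁴ − T₂⁴) / 18.43 = 5.67×10⁻⁸ × 1.57×10^12 / 18.43 = 4830 W/m².

q ≈ 4830 W/m²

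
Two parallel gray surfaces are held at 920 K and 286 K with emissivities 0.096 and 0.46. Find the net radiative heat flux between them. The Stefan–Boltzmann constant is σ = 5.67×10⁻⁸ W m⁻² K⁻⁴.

For two large parallel gray plates, q = σ(T₁⁴ − T₂⁴) / (1/ε₁ + 1/ε₂ − 1).
1/ε₁ + 1/ε₂ − 1 = 1/0.096 + 1/0.46 − 1 = 11.59.
T₁⁴ − T₂⁴ = 7.16×10^11 − 6.69×10^9 = 7.10×10^11 K⁴.
q = 5.67×10⁻⁸ × 7.10×10^11 / 11.59 = 3470 W/m².

q ≈ 3470 W/m²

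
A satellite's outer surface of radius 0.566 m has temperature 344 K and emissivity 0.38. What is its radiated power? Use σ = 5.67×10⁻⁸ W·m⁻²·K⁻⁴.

A = 4πr² = 4π × (0.566)² = 4.03 m².
P = εσAT⁴ = 0.38 × 5.67×10⁻⁸ × 4.03 × (344)⁴ = 0.38 × 5.67×10⁻⁸ × 4.03 × 1.40×10^10.
P = 1210 W.

P ≈ 1210 W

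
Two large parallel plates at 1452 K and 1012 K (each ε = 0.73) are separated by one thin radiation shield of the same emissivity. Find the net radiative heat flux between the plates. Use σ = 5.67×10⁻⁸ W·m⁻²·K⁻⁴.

q ≈ 55300 W/m²

Each of the 2 gaps contributes resistance (2/ε − 1) = 2/0.73 − 1 = 1.740; total = 3.479.
q = σ(T₁⁴ − T₂⁴) / 3.479 = 5.67×10⁻⁸ × 3.40×10^12 / 3.479 = 55300 W/m².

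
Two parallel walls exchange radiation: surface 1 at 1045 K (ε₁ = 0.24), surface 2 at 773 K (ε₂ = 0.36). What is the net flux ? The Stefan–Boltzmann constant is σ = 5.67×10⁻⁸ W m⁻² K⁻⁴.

For two large parallel gray plates, q = σ(T₁⁴ − T₂⁴) / (1/ε₁ + 1/ε₂ − 1).
1/ε₁ + 1/ε₂ − 1 = 1/0.24 + 1/0.36 − 1 = 5.944.
T₁⁴ − T₂⁴ = 1.19×10^12 − 3.57×10^11 = 8.35×10^11 K⁴.
q = 5.67×10⁻⁸ × 8.35×10^11 / 5.944 = 7970 W/m².

q ≈ 7970 W/m²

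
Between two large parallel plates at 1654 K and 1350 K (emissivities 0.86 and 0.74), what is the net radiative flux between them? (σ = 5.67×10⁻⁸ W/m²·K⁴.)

For two large parallel gray plates, q = σ(T₁⁴ − T₂⁴) / (1/ε₁ + 1/ε₂ − 1).
1/ε₁ + 1/ε₂ − 1 = 1/0.86 + 1/0.74 − 1 = 1.514.
T₁⁴ − T₂⁴ = 7.48×10^12 − 3.32×10^12 = 4.16×10^12 K⁴.
q = 5.67×10⁻⁸ × 4.16×10^12 / 1.514 = 1.56×10^5 W/m².

q ≈ 1.56×10^5 W/m²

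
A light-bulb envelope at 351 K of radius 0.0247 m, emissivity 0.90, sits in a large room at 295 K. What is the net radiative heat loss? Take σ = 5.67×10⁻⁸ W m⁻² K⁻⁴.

A = 4πr² = 4π × (0.0247)² = 7.67×10^-3 m².
Q = εσA(T⁴ − T_s⁴). T⁴ − T_s⁴ = (351)⁴ − (295)⁴ = 1.52×10^10 − 7.57×10^9 = 7.61×10^9 K⁴.
Q = 0.90 × 5.67×10⁻⁸ × 7.67×10^-3 × 7.61×10^9 = 2.98 W.

Q ≈ 2.98 W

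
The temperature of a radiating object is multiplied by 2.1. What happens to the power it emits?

P ∝ T⁴, so the power scales as (2.1)⁴ = 19.4.

factor ≈ 19.4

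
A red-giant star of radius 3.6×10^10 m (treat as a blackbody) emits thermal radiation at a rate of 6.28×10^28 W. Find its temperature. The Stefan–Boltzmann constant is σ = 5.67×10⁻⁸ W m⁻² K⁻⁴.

A = 4πr² = 4π × (3.6×10^10)² = 1.63×10^22 m².
From P = σAT⁴, T = (P / σA)^(1/4) = (6.28×10^28 / (5.67×10⁻⁸ × 1.63×10^22))^(1/4).
T = (6.80×10^13)^(1/4) = 2870 K.

T ≈ 2870 K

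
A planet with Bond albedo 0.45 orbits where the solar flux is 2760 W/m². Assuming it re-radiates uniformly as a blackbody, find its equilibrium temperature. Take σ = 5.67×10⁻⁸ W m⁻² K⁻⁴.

T ≈ 286 K

Power absorbed = (1−a)S·πR²; power emitted = 4πR²σT⁴. Equating and cancelling πR²:
T = ((1−a)S / 4σ)^(1/4) = (1520 / (4 × 5.67×10⁻⁸))^(1/4) = (6.69×10^9)^(1/4).
T = 286 K.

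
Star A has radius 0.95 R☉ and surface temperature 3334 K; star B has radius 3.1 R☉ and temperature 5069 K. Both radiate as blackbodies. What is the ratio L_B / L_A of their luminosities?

L_B/L_A ≈ 56.9

L = 4πR²σT⁴ ∝ R²T⁴, so L_B/L_A = (3.1/0.95)² × (5069/3334)⁴ = 10.6 × 5.34 = 56.9.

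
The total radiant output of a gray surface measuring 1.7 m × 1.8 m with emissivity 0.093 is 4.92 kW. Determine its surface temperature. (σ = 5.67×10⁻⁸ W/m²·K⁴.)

A = 1.7 × 1.8 = 3.06 m².
From P = εσAT⁴, T = (P / εσA)^(1/4) = (4920 / (0.093 × 5.67×10⁻⁸ × 3.06))^(1/4).
T = (3.05×10^11)^(1/4) = 743 K.

T ≈ 743 K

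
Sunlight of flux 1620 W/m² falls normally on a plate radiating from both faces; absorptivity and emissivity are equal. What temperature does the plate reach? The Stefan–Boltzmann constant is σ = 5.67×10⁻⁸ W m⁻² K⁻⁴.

T ≈ 346 K

Absorbed flux αS = emitted flux 2εσT⁴ per unit area; with α = ε this gives T = (S/2σ)^(1/4).
T = (1620 / (2 × 5.67×10⁻⁸))^(1/4) = (1.43×10^10)^(1/4).
T = 346 K.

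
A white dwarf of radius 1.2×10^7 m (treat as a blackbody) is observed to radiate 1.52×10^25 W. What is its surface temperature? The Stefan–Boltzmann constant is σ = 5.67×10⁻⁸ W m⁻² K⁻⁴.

A = 4πr² = 4π × (1.2×10^7)² = 1.81×10^15 m².
From P = σAT⁴, T = (P / σA)^(1/4) = (1.52×10^25 / (5.67×10⁻⁸ × 1.81×10^15))^(1/4).
T = (1.48×10^17)^(1/4) = 19600 K.

T ≈ 19600 K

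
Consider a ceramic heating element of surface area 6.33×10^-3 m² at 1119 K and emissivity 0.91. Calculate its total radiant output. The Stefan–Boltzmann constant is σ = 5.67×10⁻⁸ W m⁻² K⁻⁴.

P = εσAT⁴ = 0.91 × 5.67×10⁻⁸ × 6.33×10^-3 × (1119)⁴ = 0.91 × 5.67×10⁻⁸ × 6.33×10^-3 × 1.57×10^12.
P = 512 W.

P ≈ 512 W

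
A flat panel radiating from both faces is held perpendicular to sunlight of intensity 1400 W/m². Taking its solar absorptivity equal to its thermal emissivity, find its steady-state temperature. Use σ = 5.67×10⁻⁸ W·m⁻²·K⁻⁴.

Absorbed flux αS = emitted flux 2εσT⁴ per unit area; with α = ε this gives T = (S/2σ)^(1/4).
T = (1400 / (2 × 5.67×10⁻⁸))^(1/4) = (1.23×10^10)^(1/4).
T = 333 K.

T ≈ 333 K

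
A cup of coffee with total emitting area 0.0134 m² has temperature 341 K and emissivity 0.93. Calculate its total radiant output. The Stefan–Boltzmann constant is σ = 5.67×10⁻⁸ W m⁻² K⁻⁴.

P ≈ 9.55 W

P = εσAT⁴ = 0.93 × 5.67×10⁻⁸ × 0.0134 × (341)⁴ = 0.93 × 5.67×10⁻⁸ × 0.0134 × 1.35×10^10.
P = 9.55 W.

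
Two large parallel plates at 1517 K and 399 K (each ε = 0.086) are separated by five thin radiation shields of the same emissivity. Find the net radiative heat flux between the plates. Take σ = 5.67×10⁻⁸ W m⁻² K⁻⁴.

q ≈ 2240 W/m²

Each of the 6 gaps contributes resistance (2/ε − 1) = 2/0.086 − 1 = 22.26; total = 133.5.
q = σ(T₁⁴ − T₂⁴) / 133.5 = 5.67×10⁻⁸ × 5.27×10^12 / 133.5 = 2240 W/m².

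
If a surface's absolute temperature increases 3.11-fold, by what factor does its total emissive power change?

P ∝ T⁴, so the power scales as (3.11)⁴ = 93.5.

factor ≈ 93.5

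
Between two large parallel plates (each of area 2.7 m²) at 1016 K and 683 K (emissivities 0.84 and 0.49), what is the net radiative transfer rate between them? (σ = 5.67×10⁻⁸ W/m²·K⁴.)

For two large parallel gray plates, q = σ(T₁⁴ − T₂⁴) / (1/ε₁ + 1/ε₂ − 1).
1/ε₁ + 1/ε₂ − 1 = 1/0.84 + 1/0.49 − 1 = 2.231.
T₁⁴ − T₂⁴ = 1.07×10^12 − 2.18×10^11 = 8.48×10^11 K⁴.
q = 5.67×10⁻⁸ × 8.48×10^11 / 2.231 = 21500 W/m².
Q = q·A = 21500 × 2.7 = 58200 W.

Q ≈ 58200 W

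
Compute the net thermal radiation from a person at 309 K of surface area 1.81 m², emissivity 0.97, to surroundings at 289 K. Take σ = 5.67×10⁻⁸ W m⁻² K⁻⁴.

Q ≈ 213 W

Q = εσA(T⁴ − T_s⁴). T⁴ − T_s⁴ = (309)⁴ − (289)⁴ = 9.12×10^9 − 6.98×10^9 = 2.14×10^9 K⁴.
Q = 0.97 × 5.67×10⁻⁸ × 1.81 × 2.14×10^9 = 213 W.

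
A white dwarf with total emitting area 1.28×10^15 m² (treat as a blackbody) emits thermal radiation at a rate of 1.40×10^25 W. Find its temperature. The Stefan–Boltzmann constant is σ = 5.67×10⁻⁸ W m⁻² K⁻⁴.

From P = σAT⁴, T = (P / σA)^(1/4) = (1.40×10^25 / (5.67×10⁻⁸ × 1.28×10^15))^(1/4).
T = (1.93×10^17)^(1/4) = 21000 K.

T ≈ 21000 K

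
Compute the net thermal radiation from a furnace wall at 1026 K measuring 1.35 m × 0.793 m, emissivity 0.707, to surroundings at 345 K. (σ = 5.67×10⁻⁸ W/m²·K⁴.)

Q ≈ 46900 W

A = 1.35 × 0.793 = 1.07 m².
Q = εσA(T⁴ − T_s⁴). T⁴ − T_s⁴ = (1026)⁴ − (345)⁴ = 1.11×10^12 − 1.42×10^10 = 1.09×10^12 K⁴.
Q = 0.707 × 5.67×10⁻⁸ × 1.07 × 1.09×10^12 = 46900 W.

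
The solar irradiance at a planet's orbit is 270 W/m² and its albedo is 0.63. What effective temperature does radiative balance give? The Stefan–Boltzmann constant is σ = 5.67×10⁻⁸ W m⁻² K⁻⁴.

Power absorbed = (1−a)S·πR²; power emitted = 4πR²σT⁴. Equating and cancelling πR²:
T = ((1−a)S / 4σ)^(1/4) = (99.9 / (4 × 5.67×10⁻⁸))^(1/4) = (4.40×10^8)^(1/4).
T = 145 K.

T ≈ 145 K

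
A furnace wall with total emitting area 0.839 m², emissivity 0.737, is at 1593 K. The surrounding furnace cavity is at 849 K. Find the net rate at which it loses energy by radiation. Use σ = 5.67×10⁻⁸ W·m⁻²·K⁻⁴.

Q ≈ 2.08×10^5 W

Q = εσA(T⁴ − T_s⁴). T⁴ − T_s⁴ = (1593)⁴ − (849)⁴ = 6.44×10^12 − 5.20×10^11 = 5.92×10^12 K⁴.
Q = 0.737 × 5.67×10⁻⁸ × 0.839 × 5.92×10^12 = 2.08×10^5 W.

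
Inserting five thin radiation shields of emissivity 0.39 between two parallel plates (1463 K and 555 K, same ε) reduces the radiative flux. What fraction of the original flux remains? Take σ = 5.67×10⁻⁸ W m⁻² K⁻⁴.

With N identical shields there are N+1 = 6 gaps in series, each with the same radiative resistance, so the flux falls to 1/(N+1) of its unshielded value.

ratio ≈ 0.167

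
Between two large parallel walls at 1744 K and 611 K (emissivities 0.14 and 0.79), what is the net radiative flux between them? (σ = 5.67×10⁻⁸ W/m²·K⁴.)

For two large parallel gray plates, q = σ(T₁⁴ − T₂⁴) / (1/ε₁ + 1/ε₂ − 1).
1/ε₁ + 1/ε₂ − 1 = 1/0.14 + 1/0.79 − 1 = 7.409.
T₁⁴ − T₂⁴ = 9.25×10^12 − 1.39×10^11 = 9.11×10^12 K⁴.
q = 5.67×10⁻⁸ × 9.11×10^12 / 7.409 = 69700 W/m².

q ≈ 69700 W/m²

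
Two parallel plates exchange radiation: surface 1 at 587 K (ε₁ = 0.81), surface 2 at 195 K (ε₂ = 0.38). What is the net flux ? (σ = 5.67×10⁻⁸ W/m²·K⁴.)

For two large parallel gray plates, q = σ(T₁⁴ − T₂⁴) / (1/ε₁ + 1/ε₂ − 1).
1/ε₁ + 1/ε₂ − 1 = 1/0.81 + 1/0.38 − 1 = 2.866.
T₁⁴ − T₂⁴ = 1.19×10^11 − 1.45×10^9 = 1.17×10^11 K⁴.
q = 5.67×10⁻⁸ × 1.17×10^11 / 2.866 = 2320 W/m².

q ≈ 2320 W/m²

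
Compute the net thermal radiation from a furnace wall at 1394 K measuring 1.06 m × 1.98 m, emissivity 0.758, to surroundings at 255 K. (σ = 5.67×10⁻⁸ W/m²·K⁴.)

A = 1.06 × 1.98 = 2.10 m².
Q = εσA(T⁴ − T_s⁴). T⁴ − T_s⁴ = (1394)⁴ − (255)⁴ = 3.78×10^12 − 4.23×10^9 = 3.77×10^12 K⁴.
Q = 0.758 × 5.67×10⁻⁸ × 2.10 × 3.77×10^12 = 3.40×10^5 W.

Q ≈ 3.40×10^5 W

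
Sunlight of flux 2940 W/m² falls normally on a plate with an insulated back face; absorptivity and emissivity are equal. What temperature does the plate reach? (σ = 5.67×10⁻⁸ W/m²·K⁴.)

Absorbed flux αS = emitted flux εσT⁴ (one radiating face); with α = ε, T = (S/σ)^(1/4).
T = (2940 / 5.67×10⁻⁸)^(1/4) = (5.19×10^10)^(1/4).
T = 477 K.

T ≈ 477 K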